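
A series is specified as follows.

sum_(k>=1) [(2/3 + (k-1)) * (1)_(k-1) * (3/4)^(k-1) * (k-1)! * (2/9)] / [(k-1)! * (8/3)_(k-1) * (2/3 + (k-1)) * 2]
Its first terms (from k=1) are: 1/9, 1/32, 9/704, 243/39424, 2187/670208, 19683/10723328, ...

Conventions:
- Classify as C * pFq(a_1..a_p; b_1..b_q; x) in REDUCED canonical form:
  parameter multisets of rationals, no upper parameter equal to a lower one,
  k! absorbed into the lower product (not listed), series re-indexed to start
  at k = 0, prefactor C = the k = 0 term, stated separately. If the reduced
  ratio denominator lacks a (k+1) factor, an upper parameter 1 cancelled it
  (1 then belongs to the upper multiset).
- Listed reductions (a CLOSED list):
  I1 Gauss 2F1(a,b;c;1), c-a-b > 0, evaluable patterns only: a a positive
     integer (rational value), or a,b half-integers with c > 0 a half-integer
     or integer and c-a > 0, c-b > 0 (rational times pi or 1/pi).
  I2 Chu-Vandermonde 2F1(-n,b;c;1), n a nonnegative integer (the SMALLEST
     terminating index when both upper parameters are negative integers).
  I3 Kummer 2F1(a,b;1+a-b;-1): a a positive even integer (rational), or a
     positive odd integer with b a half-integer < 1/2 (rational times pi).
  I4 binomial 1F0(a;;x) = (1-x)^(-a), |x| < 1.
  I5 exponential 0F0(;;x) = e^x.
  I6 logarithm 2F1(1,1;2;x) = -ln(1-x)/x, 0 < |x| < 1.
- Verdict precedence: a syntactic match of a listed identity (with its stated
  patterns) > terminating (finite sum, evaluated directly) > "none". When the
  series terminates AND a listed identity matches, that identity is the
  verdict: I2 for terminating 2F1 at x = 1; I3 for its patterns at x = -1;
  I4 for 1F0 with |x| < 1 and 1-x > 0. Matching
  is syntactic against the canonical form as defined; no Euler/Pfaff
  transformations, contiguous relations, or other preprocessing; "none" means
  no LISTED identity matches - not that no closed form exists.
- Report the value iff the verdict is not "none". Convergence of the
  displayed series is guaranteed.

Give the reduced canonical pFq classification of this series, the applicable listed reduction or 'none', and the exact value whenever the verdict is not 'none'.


With C = 1/9: the canonical form is 2F1(1, 1; 8/3; 3/4). Verdict: no listed reduction: x = 3/4 and upper {1, 1} fail every I1-I6 pattern.

Key observation: from the first term 1/9: the constant factors (C = 1/9, x = 3/4) combine into one prefactor.
Ratio: r(k) = (3/4) * (k+1) (k+1) / [(k+8/3) (k+1)] ; factor over Q: parameters, x = (3/4), and C = 1/9.


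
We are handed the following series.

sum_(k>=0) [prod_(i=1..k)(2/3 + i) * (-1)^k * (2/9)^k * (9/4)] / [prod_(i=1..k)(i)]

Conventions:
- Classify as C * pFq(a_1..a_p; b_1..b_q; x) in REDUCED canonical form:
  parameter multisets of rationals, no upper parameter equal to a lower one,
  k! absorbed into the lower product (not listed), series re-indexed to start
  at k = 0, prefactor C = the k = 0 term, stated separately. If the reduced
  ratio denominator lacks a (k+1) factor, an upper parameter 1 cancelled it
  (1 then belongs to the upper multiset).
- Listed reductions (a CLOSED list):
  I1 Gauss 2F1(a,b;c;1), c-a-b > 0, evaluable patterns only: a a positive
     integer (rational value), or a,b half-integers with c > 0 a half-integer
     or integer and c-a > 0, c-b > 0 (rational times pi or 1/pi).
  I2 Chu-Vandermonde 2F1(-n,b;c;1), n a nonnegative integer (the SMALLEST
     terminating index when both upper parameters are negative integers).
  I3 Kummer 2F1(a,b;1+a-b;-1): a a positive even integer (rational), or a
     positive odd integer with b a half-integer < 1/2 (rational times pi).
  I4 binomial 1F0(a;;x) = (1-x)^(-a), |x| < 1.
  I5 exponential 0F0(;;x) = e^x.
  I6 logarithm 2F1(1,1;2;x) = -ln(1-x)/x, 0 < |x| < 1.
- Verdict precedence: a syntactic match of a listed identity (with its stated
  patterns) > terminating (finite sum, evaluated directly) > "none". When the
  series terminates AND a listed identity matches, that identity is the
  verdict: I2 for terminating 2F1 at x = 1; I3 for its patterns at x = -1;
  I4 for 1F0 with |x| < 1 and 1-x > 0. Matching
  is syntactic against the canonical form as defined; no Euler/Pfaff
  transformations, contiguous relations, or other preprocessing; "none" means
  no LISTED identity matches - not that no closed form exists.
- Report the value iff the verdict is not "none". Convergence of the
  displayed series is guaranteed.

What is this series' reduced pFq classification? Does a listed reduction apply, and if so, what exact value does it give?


Key step: t_0 being 9/4, the product of the first k integers (C = 9/4) is k!.
Term ratio: r(k) = (-2/9) * (k+5/3) / [(k+1)] - rational in k. x = (-2/9); t_0 = 9/4; negate the roots.

Classification (C = 9/4): 1F0 with upper {5/3}, lower {-}, argument x = -2/9. Verdict: this is the I4 binomial reduction (the 1F0 binomial series: exponent -5/3, x = -2/9). Sum: (9/4) * (11/9)^(-5/3).


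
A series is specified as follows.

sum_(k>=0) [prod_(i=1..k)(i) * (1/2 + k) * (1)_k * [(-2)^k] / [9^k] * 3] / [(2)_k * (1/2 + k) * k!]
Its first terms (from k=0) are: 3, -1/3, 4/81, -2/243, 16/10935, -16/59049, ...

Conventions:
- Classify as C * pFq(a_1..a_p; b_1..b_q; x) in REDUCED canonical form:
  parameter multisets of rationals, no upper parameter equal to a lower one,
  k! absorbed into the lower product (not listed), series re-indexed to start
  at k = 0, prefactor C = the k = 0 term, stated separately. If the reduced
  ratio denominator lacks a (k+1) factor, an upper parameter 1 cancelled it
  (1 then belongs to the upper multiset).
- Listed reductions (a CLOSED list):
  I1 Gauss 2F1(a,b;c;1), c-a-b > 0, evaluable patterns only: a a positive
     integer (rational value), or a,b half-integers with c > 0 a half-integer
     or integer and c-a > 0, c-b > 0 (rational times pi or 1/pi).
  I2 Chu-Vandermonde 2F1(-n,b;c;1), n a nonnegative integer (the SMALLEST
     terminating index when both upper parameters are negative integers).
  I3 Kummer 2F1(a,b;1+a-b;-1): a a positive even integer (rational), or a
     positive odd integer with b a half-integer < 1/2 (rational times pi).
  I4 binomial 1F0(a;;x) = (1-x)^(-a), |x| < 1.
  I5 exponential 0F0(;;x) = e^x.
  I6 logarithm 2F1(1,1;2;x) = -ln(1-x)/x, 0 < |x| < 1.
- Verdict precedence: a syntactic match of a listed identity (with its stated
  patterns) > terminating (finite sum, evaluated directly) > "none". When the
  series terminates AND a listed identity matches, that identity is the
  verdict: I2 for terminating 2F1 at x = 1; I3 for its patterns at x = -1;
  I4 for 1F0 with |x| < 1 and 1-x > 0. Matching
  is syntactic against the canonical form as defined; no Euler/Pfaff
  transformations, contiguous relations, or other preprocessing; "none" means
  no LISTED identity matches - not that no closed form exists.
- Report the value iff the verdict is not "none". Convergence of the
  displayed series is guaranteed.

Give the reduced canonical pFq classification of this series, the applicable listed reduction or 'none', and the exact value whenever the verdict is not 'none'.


Structural cue: from the first term 3: striking the common factor k + 1/2 reduces the term (prefactor 3).
Adjacent-term ratio: r(k) = (-2/9) * (k+1) (k+1) / [(k+2) (k+1)] - poly over poly, x = (-2/9) from leading terms; C = 3 at k = 0.

With C = 3: the canonical form is 2F1(1, 1; 2; -2/9). Verdict: the I6 logarithm reduction applies (the logarithm: parameters (1,1;2), x = -2/9). Value: (27/2) * ln(11/9).


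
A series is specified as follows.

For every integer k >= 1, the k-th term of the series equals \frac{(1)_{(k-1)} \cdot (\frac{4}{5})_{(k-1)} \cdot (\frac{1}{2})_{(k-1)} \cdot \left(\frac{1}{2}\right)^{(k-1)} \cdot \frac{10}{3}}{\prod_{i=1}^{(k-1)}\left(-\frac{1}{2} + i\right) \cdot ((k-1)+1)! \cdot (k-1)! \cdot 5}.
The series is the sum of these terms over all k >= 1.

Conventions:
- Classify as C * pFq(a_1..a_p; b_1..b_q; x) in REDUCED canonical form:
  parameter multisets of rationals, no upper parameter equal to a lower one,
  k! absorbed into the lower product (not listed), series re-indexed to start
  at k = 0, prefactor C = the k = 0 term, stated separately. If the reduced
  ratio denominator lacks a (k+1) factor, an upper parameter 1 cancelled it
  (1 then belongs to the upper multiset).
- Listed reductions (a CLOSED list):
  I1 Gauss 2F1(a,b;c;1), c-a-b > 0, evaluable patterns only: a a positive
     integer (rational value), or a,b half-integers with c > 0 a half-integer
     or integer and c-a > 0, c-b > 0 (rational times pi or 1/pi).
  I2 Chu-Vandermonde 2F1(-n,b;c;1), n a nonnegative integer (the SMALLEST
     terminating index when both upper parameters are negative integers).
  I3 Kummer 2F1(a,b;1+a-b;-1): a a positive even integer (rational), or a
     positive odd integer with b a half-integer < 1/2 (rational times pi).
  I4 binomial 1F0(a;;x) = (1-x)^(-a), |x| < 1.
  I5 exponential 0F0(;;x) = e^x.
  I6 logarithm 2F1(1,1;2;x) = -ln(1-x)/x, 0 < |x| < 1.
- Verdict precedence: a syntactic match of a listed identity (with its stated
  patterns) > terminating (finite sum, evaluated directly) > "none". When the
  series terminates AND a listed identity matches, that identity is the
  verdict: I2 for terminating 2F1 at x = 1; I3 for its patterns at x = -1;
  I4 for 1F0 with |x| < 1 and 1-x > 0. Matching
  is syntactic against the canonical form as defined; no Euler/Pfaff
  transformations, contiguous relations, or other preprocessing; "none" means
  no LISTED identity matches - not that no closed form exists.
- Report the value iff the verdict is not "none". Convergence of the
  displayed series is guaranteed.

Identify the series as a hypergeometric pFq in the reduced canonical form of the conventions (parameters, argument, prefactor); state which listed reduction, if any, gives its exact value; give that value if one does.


At argument \frac{1}{2}: a 2F1 with upper {\frac{4}{5}, 1}, lower {2}, scaled by C = \frac{2}{3}. Verdict: none. A 2F1 with upper {\frac{4}{5}, 1} fits none of I1-I6 at x = \frac{1}{2}; the sum runs forever.

First insight: t_0 = \frac{2}{3} here, and the parameter 1/2 appears in both the upper and lower lists and cancels.
Adjacent-term ratio: r(k) = \frac{1}{2} * (k+\frac{4}{5}) (k+1) / [(k+2) (k+1)] - rational; roots negated = parameters, x = \frac{1}{2}, C = \frac{2}{3}.


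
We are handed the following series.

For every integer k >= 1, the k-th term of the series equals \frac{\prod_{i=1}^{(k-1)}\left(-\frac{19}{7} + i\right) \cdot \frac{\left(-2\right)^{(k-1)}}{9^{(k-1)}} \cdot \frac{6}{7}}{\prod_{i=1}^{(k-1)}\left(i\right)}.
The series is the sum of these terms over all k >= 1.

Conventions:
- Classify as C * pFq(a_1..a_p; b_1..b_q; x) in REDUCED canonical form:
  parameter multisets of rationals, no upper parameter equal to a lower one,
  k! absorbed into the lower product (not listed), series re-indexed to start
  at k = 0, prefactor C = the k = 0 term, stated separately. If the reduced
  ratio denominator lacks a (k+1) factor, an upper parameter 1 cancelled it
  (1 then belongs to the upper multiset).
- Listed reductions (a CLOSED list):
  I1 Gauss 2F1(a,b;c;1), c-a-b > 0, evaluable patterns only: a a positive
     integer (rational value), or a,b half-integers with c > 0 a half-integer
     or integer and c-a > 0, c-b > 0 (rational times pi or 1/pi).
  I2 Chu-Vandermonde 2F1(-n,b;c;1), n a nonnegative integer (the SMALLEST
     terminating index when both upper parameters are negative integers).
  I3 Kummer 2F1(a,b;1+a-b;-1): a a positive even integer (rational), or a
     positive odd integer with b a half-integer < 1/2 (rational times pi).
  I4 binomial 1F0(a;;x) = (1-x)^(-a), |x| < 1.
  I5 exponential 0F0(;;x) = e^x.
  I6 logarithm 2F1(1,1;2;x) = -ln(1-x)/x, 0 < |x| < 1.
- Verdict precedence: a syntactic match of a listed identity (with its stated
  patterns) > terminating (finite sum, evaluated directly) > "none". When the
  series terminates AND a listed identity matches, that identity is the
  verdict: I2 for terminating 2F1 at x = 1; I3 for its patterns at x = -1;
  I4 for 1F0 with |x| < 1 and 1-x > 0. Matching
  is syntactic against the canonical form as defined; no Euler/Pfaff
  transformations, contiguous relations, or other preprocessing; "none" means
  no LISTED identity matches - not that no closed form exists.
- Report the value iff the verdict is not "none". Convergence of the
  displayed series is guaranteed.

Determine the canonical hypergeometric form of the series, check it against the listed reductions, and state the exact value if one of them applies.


The series (x = -\frac{2}{9}) is 1F0: upper {-\frac{12}{7}}, lower {-}, prefactor \frac{6}{7}. Verdict: the I4 binomial reduction applies (the 1F0 binomial series: exponent 12/7, x = -\frac{2}{9}). Its exact value is \frac{6}{7} \cdot \left(\frac{11}{9}\right)^{\frac{12}{7}}.

First insight: with t_0 = \frac{6}{7}, the two geometric factors (C = 6/7, x = -2/9) combine into one argument.
Ratio: r(k) = -\frac{2}{9} * (k-\frac{12}{7}) / [(k+1)] - rational; roots negated = parameters, x = -\frac{2}{9}, C = \frac{6}{7}.


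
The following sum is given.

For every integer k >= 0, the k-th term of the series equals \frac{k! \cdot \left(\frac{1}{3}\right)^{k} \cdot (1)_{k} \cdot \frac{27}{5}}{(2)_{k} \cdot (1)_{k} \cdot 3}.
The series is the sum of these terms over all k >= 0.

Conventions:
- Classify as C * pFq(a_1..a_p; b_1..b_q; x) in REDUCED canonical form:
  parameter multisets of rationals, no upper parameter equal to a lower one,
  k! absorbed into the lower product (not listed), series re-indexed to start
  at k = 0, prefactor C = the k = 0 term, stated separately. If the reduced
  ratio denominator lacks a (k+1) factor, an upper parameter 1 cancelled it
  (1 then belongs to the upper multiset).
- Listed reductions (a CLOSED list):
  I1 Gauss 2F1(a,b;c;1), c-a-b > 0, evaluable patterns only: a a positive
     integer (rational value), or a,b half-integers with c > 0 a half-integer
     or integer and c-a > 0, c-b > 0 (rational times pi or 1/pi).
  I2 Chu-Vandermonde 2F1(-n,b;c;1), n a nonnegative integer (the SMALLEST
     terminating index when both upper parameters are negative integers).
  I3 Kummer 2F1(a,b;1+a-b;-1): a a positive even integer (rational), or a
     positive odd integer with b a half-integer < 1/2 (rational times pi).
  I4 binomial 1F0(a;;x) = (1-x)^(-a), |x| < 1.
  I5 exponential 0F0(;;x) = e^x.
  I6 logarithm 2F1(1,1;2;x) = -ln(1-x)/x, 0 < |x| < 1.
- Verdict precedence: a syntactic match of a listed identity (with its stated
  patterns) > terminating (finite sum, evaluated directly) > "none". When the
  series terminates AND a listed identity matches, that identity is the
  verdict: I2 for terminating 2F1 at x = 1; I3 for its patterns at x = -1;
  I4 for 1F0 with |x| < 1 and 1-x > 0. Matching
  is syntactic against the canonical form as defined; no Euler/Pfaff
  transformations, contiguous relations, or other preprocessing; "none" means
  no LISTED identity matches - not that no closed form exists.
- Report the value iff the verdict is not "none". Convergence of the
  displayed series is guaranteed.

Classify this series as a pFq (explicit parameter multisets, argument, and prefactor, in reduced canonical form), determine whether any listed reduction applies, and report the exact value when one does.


Prefactor \frac{9}{5}, argument \frac{1}{3}: 2F1 with upper {1, 1} over lower {2}. Verdict (x = \frac{1}{3}): logarithm (I6) applies (the logarithm: parameters (1,1;2), x = \frac{1}{3}). Value: \left(-\frac{27}{5}\right) \cdot \ln\left(\frac{2}{3}\right).

Structural cue: x = \frac{1}{3} and the constant factors (C = 9/5) combine into one prefactor.
Adjacent-term ratio: r(k) = \frac{1}{3} * (k+1) (k+1) / [(k+2) (k+1)] - rational in k. x = \frac{1}{3}; t_0 = \frac{9}{5}; negate the roots.


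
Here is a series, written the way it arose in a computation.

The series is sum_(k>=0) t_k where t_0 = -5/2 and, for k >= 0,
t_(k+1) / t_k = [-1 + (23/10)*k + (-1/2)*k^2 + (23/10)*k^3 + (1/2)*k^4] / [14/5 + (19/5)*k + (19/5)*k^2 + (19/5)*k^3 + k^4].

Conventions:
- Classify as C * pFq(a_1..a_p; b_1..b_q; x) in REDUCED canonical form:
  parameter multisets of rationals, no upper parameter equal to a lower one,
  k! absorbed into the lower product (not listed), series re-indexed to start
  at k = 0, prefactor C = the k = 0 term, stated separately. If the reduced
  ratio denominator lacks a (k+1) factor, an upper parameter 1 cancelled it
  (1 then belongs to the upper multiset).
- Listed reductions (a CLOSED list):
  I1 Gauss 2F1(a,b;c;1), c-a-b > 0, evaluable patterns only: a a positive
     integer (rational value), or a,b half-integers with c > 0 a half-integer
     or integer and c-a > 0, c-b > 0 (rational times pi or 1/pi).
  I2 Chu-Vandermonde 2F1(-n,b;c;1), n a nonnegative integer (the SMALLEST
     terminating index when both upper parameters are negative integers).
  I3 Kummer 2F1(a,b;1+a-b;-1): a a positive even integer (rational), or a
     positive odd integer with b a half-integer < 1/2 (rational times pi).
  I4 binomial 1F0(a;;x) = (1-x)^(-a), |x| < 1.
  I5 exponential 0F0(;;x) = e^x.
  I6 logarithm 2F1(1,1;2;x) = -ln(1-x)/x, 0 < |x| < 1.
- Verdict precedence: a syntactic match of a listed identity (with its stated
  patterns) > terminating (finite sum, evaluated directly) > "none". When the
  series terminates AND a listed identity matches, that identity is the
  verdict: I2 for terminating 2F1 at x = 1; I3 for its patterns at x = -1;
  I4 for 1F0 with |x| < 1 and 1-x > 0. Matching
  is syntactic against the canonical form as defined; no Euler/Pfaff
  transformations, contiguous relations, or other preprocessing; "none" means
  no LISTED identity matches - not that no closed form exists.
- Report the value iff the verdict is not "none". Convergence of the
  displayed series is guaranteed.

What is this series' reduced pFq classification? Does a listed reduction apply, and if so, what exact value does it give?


Prefactor -5/2, argument 1/2: 2F1 with upper {-2/5, 5} over lower {14/5}. Verdict: none. Every listed pattern misses the 2F1 form at 1/2, upper {-2/5, 5}.

Key step: from the first term -5/2: factor the ratio over Q (C = -5/2, x = 1/2): negated roots = parameters.
Term ratio: r(k) = (1/2) * (k-2/5) (k+5) / [(k+14/5) (k+1)] - rational in k. x = (1/2); t_0 = -5/2; negate the roots.


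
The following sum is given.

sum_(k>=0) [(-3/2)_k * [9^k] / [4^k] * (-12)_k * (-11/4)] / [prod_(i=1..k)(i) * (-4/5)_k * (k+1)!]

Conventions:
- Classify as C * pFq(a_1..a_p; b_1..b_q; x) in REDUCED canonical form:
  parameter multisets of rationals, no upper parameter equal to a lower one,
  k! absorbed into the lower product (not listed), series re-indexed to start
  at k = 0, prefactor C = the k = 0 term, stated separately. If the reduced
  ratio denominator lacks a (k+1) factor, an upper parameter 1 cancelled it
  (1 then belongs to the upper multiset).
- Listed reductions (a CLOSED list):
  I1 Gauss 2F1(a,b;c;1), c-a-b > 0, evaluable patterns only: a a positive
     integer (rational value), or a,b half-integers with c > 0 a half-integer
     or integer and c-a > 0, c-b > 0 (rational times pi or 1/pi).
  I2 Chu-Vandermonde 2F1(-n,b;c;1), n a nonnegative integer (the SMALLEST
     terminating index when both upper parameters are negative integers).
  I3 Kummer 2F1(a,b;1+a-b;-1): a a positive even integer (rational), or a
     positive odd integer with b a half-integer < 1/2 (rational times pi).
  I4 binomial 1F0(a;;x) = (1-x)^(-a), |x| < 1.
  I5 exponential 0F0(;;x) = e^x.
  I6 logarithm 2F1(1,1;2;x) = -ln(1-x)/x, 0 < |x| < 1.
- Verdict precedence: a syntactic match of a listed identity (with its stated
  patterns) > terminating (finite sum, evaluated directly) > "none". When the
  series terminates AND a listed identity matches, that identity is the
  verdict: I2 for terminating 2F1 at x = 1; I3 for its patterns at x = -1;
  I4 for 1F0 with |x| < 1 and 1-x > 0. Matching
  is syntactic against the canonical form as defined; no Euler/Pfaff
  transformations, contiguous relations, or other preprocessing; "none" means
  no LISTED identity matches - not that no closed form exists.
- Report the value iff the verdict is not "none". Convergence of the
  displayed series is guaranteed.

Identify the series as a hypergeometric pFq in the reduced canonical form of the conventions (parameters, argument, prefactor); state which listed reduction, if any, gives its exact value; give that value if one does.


This is -11/4 * 2F2(-12, -3/2; -4/5, 2; 9/4) in reduced canonical form. Verdict: terminating. (-12)_k vanishes past k = 12, leaving a 13-term sum, computed directly. Its exact value is 729863696794091785757543729/1533502622659824073048064.

Key step: t_0 = -11/4 here, and the product of the first k integers (C = -11/4, x = 9/4) is k!.
Adjacent-term ratio: r(k) = (9/4) * (k-12) (k-3/2) / [(k-4/5) (k+2) (k+1)] - rational; roots negated = parameters, x = (9/4), C = -11/4.


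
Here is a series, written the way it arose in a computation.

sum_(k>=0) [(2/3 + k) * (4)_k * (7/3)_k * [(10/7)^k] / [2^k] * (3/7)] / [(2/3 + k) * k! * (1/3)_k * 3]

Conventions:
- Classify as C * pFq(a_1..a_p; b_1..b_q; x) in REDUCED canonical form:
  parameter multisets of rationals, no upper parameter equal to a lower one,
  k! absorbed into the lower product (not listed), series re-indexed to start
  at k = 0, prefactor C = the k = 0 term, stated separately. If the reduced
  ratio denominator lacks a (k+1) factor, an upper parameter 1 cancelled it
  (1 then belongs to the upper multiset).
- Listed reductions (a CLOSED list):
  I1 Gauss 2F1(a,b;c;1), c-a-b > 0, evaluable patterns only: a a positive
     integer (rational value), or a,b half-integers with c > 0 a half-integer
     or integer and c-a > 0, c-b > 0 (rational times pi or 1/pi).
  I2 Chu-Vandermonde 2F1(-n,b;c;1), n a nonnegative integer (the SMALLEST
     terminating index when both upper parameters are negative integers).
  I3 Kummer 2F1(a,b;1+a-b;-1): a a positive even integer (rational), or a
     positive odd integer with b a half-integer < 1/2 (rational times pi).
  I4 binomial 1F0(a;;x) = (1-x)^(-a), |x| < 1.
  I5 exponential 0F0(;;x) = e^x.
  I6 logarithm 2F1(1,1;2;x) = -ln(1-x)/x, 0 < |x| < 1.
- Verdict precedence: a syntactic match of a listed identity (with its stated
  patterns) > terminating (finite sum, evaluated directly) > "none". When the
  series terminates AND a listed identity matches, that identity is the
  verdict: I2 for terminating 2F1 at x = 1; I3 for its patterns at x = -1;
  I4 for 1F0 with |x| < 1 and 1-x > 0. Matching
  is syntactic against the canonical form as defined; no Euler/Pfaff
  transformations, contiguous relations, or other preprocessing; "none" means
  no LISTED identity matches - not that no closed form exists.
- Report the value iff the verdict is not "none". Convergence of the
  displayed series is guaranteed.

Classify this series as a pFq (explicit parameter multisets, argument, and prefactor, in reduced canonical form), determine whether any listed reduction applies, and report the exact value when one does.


Canonical form: C = 1/7 times 2F1 with upper {7/3, 4}, lower {1/3}, x = 5/7. Verdict: none here - no I1-I6 shape fits x = 5/7 with lower {1/3}.

Key step: from the first term 1/7: the two k-th powers (prefactor 1/7) combine into one argument.
Ratio: r(k) = (5/7) * (k+7/3) (k+4) / [(k+1/3) (k+1)] - poly over poly, x = (5/7) from leading terms; C = 1/7 at k = 0.


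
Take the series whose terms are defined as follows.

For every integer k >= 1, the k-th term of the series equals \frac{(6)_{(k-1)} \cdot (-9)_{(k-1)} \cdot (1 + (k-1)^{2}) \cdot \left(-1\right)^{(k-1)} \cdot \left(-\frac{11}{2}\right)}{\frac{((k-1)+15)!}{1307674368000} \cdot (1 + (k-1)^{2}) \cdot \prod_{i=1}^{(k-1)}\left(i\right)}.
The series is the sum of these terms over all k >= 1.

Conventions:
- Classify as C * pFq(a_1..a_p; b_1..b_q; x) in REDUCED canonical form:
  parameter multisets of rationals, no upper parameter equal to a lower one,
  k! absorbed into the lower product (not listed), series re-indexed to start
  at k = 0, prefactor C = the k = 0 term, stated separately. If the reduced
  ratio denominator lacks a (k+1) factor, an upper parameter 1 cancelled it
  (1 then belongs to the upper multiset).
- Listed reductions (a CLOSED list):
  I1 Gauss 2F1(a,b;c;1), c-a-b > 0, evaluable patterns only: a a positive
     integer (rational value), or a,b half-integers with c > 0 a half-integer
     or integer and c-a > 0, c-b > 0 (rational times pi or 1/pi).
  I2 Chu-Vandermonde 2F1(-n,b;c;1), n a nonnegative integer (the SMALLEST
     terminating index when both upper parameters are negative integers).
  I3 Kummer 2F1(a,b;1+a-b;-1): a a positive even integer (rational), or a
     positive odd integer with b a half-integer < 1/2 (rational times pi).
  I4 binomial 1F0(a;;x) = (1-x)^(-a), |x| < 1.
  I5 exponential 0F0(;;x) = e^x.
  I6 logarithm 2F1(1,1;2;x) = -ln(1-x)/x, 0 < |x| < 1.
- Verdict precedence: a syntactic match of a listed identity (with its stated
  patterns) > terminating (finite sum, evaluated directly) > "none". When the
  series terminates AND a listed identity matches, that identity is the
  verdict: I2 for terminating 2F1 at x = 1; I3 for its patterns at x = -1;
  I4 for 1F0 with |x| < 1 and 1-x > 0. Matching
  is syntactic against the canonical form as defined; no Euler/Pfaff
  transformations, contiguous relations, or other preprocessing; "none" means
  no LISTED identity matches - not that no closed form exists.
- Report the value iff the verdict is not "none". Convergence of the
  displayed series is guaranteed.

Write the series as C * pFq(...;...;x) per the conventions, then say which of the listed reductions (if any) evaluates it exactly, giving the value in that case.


Key step: t_0 being -\frac{11}{2}, the product of the first k integers (C = -11/2, x = -1) is k!.
Consecutive-term ratio: r(k) = -1 * (k-9) (k+6) / [(k+16) (k+1)] - rational in k, leading ratio -1; with t_0 = -\frac{11}{2}, classification follows.

Reduced: x = -1, 2F1, upper = {-9, 6}, lower = {16}, C = -\frac{11}{2}. Verdict at x = -1: the Kummer evaluation I3 matches (x = -1; c = 16 equals 1+a-b for upper {-9, 6}: listed pattern). Sum: -\frac{1001}{8}.


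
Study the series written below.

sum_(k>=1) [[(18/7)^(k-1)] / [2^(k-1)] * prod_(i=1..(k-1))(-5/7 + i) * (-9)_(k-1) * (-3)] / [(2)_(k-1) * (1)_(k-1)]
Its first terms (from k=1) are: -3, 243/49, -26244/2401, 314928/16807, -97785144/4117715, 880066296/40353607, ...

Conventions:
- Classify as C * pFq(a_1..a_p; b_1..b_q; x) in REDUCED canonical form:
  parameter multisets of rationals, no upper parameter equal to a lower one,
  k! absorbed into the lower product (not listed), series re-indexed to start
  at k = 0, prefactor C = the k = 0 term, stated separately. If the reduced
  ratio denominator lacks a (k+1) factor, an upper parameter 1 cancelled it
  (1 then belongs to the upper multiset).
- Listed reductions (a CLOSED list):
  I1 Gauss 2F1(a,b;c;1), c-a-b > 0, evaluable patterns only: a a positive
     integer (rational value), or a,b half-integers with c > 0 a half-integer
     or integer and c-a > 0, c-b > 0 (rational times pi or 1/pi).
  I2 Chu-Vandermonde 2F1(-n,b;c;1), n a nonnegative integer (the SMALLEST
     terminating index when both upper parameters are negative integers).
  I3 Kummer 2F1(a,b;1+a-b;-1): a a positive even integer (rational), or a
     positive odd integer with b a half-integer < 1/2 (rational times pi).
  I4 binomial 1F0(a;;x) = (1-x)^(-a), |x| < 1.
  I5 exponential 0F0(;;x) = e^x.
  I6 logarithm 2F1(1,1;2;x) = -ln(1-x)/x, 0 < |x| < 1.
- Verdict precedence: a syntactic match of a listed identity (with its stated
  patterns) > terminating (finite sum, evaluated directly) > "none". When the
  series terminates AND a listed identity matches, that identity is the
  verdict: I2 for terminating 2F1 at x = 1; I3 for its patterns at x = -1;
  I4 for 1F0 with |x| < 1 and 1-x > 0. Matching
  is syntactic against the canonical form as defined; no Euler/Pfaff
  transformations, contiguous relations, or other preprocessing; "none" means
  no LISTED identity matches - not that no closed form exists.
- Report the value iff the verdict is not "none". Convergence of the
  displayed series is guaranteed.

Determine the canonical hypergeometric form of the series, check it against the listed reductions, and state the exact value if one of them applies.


Key observation: from the first term -3: the two k-th powers (C = -3, x = 9/7) combine into one argument.
Step ratio: r(k) = (9/7) * (k-9) (k+2/7) / [(k+2) (k+1)] - rational; roots negated = parameters, x = (9/7), C = -3.

Reduced: x = 9/7, 2F1, upper = {-9, 2/7}, lower = {2}, C = -3. Verdict: terminating - no listed pattern fits, but -9 in the upper list cuts the series at k = 9; direct evaluation. Exact value: -89939522770257012/56994475926865715.


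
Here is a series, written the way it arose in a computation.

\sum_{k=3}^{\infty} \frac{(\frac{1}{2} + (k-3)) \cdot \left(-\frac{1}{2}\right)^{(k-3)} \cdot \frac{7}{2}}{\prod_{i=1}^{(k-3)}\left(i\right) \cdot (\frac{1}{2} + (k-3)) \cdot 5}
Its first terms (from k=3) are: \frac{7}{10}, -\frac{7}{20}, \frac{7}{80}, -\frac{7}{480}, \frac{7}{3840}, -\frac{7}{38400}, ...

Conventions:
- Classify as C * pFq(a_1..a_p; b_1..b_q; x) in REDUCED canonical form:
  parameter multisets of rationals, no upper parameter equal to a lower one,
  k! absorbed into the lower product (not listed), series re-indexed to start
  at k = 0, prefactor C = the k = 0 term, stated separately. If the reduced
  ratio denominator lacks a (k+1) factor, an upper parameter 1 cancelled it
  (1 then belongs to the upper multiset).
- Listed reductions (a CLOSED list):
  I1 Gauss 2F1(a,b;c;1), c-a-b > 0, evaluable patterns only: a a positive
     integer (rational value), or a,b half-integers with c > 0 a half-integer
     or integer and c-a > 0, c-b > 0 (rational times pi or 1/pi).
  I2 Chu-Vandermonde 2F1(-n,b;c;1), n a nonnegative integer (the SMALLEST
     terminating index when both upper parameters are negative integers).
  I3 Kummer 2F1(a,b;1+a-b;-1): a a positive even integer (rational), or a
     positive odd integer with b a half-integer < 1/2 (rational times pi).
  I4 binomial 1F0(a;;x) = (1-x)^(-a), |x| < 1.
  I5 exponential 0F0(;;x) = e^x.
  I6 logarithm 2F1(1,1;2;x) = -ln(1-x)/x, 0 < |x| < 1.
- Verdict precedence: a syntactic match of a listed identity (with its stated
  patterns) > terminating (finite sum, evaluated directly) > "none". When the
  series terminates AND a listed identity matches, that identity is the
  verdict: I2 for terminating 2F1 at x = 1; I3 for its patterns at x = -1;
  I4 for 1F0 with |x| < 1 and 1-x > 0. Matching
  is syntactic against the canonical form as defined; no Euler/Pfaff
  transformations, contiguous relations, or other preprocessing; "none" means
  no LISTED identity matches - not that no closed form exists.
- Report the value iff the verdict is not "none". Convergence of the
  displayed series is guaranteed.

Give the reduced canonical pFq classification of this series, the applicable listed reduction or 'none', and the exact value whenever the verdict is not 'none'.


Classification (C = \frac{7}{10}): 0F0 with upper {-}, lower {-}, argument x = -\frac{1}{2}. Verdict (x = -\frac{1}{2}): the I5 exponential reduction applies (the 0F0 exponential series at x = -\frac{1}{2}). Hence: \frac{7}{10} \cdot e^{-\frac{1}{2}}.

Key observation: with t_0 = \frac{7}{10}, the constant factors (prefactor 7/10) combine into one prefactor.
Consecutive-term ratio: r(k) = -\frac{1}{2} * 1 / [(k+1)] - rational in k. x = -\frac{1}{2}; t_0 = \frac{7}{10}; negate the roots.


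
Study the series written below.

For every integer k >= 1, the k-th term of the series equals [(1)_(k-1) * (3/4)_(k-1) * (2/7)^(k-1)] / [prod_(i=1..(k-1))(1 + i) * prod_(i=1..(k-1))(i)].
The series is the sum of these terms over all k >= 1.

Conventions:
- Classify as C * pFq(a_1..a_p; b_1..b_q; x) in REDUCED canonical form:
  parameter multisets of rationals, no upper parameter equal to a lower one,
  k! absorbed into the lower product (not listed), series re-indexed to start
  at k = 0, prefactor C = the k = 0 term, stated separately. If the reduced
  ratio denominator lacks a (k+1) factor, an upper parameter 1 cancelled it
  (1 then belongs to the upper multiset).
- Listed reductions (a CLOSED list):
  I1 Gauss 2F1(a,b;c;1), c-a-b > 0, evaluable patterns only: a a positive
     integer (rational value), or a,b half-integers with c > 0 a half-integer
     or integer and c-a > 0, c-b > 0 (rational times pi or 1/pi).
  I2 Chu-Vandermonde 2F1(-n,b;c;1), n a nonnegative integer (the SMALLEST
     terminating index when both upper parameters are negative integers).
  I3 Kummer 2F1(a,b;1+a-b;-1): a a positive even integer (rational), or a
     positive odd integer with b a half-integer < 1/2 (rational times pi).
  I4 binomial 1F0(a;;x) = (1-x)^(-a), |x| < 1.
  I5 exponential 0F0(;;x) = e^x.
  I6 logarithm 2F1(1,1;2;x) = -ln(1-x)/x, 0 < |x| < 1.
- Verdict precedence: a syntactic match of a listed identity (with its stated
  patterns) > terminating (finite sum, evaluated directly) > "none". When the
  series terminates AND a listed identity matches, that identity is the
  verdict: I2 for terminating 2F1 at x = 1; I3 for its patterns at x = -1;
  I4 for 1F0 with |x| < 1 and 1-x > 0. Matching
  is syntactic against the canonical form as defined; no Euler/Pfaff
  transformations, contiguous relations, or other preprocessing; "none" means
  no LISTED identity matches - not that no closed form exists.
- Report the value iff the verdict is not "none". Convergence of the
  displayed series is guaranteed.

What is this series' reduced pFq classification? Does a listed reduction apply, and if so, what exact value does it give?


First insight: from the first term 1: the lower running product (prefactor 1) is a rising factorial.
Step ratio: r(k) = (2/7) * (k+3/4) (k+1) / [(k+2) (k+1)] - rational in k. x = (2/7); t_0 = 1; negate the roots.

Reduced: x = 2/7, 2F1, upper = {3/4, 1}, lower = {2}, C = 1. Verdict: none (x = 2/7): each listed identity misses the multisets {3/4, 1} ; {2}.


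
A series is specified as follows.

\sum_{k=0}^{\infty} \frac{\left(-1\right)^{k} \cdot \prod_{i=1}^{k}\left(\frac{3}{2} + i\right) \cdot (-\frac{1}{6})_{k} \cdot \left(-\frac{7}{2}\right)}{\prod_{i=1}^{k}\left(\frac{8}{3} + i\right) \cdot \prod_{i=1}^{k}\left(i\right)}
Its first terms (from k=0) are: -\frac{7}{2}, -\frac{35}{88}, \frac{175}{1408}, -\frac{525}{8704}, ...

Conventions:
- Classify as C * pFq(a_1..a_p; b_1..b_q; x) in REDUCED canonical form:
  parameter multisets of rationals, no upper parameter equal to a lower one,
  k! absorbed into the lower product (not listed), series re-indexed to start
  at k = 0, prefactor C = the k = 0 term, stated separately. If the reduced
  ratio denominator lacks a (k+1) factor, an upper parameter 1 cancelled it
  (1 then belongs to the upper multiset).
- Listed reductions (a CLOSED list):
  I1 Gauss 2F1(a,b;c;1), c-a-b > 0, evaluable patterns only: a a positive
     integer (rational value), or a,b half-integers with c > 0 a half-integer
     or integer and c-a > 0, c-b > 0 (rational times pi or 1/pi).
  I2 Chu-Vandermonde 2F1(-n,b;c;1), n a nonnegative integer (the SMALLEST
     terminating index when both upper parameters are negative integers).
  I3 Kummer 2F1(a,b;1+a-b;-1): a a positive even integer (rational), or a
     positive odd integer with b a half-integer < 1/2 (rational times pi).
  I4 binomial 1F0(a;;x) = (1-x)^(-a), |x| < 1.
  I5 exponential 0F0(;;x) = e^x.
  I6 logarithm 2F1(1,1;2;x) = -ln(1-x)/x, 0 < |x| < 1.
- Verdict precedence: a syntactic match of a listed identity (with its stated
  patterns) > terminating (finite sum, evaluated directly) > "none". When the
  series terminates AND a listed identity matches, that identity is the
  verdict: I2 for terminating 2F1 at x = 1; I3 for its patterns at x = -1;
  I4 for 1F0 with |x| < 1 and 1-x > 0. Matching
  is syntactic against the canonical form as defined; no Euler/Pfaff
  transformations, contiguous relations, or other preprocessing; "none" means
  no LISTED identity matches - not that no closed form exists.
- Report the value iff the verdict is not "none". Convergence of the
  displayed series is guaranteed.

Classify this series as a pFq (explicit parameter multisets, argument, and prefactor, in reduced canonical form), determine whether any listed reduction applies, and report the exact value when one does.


Key observation: with t_0 = -\frac{7}{2}, the lower running product (C = -7/2) is a rising factorial.
Ratio: r(k) = -1 * (k-\frac{1}{6}) (k+\frac{5}{2}) / [(k+\frac{11}{3}) (k+1)] - rational in k. x = -1; t_0 = -\frac{7}{2}; negate the roots.

With C = -\frac{7}{2}: the canonical form is 2F1(-\frac{1}{6}, \frac{5}{2}; \frac{11}{3}; -1). Verdict: none. Every listed pattern misses the 2F1 form at -1, upper {-\frac{1}{6}, \frac{5}{2}}.


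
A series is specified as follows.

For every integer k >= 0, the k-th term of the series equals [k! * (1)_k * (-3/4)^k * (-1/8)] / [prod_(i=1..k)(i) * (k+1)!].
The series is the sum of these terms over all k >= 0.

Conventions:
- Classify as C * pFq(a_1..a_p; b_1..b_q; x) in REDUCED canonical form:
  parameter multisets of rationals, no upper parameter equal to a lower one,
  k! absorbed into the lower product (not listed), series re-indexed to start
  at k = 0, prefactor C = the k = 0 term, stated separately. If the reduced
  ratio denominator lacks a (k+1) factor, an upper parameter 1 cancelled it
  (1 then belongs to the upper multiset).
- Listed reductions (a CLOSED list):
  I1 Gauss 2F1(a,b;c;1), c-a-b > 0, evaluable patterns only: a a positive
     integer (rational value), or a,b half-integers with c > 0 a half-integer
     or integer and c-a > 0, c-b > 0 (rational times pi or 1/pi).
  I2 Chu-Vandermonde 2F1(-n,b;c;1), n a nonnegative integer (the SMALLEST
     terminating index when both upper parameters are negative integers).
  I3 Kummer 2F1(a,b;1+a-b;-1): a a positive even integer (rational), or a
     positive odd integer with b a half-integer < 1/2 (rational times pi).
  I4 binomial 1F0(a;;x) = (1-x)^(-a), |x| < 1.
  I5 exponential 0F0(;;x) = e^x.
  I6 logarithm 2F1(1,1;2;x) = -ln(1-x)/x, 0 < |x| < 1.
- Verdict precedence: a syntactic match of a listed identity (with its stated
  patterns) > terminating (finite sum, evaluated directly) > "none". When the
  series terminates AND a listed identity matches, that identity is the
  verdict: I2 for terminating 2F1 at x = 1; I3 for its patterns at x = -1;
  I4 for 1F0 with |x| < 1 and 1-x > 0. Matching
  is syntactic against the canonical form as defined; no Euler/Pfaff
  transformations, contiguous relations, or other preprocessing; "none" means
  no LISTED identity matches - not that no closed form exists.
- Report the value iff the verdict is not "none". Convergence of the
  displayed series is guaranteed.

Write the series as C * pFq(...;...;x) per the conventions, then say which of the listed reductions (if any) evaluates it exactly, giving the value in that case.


Classification (C = -1/8): 2F1 with upper {1, 1}, lower {2}, argument x = -3/4. Verdict: this is the I6 logarithm reduction (the logarithm: parameters (1,1;2), x = -3/4). Its exact value is (-1/6) * ln(7/4).

First insight: t_0 = -1/8 here, and the factorial ratio (prefactor -1/8) (k+a-1)!/(a-1)! is a rising factorial (a)_k.
Step ratio: r(k) = (-3/4) * (k+1) (k+1) / [(k+2) (k+1)] - rational in k. x = (-3/4); t_0 = -1/8; negate the roots.


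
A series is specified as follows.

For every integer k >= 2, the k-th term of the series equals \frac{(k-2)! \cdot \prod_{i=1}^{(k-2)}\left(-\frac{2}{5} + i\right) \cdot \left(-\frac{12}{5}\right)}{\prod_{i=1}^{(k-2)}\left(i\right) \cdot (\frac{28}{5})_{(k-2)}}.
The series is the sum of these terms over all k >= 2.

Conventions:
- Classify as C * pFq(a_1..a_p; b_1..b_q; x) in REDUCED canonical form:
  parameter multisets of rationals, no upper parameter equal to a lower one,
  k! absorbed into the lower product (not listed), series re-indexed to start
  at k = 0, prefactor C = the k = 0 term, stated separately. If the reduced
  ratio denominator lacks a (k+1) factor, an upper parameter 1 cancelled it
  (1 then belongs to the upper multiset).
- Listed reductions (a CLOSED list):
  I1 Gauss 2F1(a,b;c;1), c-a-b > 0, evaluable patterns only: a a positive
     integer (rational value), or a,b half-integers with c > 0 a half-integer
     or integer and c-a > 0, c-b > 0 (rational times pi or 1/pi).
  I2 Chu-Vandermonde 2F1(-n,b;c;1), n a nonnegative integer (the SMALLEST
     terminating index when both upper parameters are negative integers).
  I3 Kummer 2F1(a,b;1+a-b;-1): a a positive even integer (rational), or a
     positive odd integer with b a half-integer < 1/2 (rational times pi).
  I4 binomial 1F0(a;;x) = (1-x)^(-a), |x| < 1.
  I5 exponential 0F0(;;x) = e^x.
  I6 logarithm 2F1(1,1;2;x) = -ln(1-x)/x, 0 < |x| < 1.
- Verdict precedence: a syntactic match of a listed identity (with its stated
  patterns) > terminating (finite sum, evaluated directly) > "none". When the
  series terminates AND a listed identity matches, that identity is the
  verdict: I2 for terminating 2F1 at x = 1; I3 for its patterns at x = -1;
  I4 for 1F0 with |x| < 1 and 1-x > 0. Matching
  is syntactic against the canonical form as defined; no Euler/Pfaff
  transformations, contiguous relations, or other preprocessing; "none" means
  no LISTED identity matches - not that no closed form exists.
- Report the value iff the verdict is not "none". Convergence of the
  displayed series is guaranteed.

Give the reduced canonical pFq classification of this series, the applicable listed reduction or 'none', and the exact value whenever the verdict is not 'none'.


At argument 1: a 2F1 with upper {\frac{3}{5}, 1}, lower {\frac{28}{5}}, scaled by C = -\frac{12}{5}. Verdict: Gauss's theorem (I1) fires (x = 1: the Gamma ratio telescopes since c-a-b = 4 > 0 and a = 1 in Z>0). Hence: -\frac{69}{25}.

The tell: from the first term -\frac{12}{5}: the product of the first k integers (C = -12/5, x = 1) is k!.
Consecutive-term ratio: r(k) = 1 * (k+\frac{3}{5}) (k+1) / [(k+\frac{28}{5}) (k+1)] - rational in k. x = 1; t_0 = -\frac{12}{5}; negate the roots.
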